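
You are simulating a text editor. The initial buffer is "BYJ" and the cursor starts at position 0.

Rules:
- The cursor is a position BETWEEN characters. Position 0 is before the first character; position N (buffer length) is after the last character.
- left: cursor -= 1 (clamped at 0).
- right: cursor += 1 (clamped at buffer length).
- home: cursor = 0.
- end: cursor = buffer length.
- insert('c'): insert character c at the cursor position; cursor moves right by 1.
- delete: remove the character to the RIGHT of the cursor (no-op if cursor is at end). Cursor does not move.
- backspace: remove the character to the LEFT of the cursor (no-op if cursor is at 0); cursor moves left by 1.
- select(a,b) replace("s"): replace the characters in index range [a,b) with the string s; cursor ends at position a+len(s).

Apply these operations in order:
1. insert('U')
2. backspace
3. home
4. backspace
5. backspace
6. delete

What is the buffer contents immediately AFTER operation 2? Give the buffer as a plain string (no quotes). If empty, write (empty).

After op 1 (insert('U')): buf='UBYJ' cursor=1
After op 2 (backspace): buf='BYJ' cursor=0

Answer: BYJ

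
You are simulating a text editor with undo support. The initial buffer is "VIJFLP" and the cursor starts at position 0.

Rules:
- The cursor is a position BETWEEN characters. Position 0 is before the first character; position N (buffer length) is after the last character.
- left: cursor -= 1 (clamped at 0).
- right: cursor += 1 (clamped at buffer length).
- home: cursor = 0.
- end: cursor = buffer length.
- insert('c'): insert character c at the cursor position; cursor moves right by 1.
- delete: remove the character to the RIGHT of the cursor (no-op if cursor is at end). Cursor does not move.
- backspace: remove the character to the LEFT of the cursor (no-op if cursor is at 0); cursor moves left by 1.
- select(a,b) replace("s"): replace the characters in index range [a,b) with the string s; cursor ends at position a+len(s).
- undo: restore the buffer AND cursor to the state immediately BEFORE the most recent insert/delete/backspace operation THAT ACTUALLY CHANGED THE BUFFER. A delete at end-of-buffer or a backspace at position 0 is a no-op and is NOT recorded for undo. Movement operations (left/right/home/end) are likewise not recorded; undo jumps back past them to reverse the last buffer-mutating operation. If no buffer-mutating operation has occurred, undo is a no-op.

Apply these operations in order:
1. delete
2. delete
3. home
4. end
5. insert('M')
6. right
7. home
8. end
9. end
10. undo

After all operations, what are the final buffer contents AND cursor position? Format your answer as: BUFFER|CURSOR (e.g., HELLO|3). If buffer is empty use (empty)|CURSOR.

After op 1 (delete): buf='IJFLP' cursor=0
After op 2 (delete): buf='JFLP' cursor=0
After op 3 (home): buf='JFLP' cursor=0
After op 4 (end): buf='JFLP' cursor=4
After op 5 (insert('M')): buf='JFLPM' cursor=5
After op 6 (right): buf='JFLPM' cursor=5
After op 7 (home): buf='JFLPM' cursor=0
After op 8 (end): buf='JFLPM' cursor=5
After op 9 (end): buf='JFLPM' cursor=5
After op 10 (undo): buf='JFLP' cursor=4

Answer: JFLP|4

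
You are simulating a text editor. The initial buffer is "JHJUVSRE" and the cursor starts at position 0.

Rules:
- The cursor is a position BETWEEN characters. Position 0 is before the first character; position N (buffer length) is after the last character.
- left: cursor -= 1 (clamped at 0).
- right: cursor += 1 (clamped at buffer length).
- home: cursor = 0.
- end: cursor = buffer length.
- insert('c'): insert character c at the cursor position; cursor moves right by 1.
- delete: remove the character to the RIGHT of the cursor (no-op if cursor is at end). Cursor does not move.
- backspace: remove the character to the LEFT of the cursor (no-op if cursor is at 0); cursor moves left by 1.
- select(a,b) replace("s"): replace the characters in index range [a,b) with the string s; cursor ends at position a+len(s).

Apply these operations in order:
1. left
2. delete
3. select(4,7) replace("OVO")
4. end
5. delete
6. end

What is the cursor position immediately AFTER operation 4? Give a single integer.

After op 1 (left): buf='JHJUVSRE' cursor=0
After op 2 (delete): buf='HJUVSRE' cursor=0
After op 3 (select(4,7) replace("OVO")): buf='HJUVOVO' cursor=7
After op 4 (end): buf='HJUVOVO' cursor=7

Answer: 7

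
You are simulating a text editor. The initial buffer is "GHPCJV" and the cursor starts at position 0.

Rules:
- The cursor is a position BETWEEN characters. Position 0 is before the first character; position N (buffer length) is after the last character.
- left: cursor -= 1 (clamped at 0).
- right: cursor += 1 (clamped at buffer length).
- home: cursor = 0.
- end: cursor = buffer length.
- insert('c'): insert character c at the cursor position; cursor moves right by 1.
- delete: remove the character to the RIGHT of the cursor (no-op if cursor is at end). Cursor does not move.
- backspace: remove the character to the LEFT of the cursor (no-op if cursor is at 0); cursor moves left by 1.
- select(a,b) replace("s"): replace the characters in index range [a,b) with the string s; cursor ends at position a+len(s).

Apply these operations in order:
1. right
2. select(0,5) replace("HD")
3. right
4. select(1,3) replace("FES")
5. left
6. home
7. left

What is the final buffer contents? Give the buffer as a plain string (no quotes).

Answer: HFES

Derivation:
After op 1 (right): buf='GHPCJV' cursor=1
After op 2 (select(0,5) replace("HD")): buf='HDV' cursor=2
After op 3 (right): buf='HDV' cursor=3
After op 4 (select(1,3) replace("FES")): buf='HFES' cursor=4
After op 5 (left): buf='HFES' cursor=3
After op 6 (home): buf='HFES' cursor=0
After op 7 (left): buf='HFES' cursor=0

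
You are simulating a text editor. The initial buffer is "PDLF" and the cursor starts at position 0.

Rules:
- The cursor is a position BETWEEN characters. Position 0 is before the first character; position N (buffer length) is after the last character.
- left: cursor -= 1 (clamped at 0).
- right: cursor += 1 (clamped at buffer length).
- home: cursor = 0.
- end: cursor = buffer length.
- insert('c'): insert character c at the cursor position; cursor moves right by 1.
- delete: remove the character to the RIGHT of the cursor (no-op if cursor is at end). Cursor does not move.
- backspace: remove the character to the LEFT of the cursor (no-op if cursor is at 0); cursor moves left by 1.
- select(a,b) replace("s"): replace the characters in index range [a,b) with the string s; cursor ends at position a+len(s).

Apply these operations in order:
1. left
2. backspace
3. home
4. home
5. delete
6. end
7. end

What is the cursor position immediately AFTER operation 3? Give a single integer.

After op 1 (left): buf='PDLF' cursor=0
After op 2 (backspace): buf='PDLF' cursor=0
After op 3 (home): buf='PDLF' cursor=0

Answer: 0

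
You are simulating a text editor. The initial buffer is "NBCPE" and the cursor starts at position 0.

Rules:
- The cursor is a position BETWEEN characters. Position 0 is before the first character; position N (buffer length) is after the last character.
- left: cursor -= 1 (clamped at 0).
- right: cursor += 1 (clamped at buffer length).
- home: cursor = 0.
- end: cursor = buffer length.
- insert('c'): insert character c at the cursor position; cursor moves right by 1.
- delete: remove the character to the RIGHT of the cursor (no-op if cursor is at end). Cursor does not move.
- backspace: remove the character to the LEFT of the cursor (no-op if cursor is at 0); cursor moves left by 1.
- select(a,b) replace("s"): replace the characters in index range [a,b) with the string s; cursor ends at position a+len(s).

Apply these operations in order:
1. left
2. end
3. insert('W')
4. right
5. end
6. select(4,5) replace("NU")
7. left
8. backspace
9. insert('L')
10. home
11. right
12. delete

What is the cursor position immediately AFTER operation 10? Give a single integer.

After op 1 (left): buf='NBCPE' cursor=0
After op 2 (end): buf='NBCPE' cursor=5
After op 3 (insert('W')): buf='NBCPEW' cursor=6
After op 4 (right): buf='NBCPEW' cursor=6
After op 5 (end): buf='NBCPEW' cursor=6
After op 6 (select(4,5) replace("NU")): buf='NBCPNUW' cursor=6
After op 7 (left): buf='NBCPNUW' cursor=5
After op 8 (backspace): buf='NBCPUW' cursor=4
After op 9 (insert('L')): buf='NBCPLUW' cursor=5
After op 10 (home): buf='NBCPLUW' cursor=0

Answer: 0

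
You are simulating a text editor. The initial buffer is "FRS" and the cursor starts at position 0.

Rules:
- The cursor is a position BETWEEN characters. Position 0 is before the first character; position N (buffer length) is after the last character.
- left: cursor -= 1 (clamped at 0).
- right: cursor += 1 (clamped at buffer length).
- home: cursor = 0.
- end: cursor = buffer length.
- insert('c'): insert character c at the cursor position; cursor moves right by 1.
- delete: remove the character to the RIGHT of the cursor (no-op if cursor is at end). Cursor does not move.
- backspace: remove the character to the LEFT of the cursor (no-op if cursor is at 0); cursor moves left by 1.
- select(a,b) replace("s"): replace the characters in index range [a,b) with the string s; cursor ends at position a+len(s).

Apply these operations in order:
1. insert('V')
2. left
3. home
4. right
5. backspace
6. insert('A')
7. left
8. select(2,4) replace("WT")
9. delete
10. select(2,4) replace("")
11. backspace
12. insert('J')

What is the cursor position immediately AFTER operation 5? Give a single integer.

After op 1 (insert('V')): buf='VFRS' cursor=1
After op 2 (left): buf='VFRS' cursor=0
After op 3 (home): buf='VFRS' cursor=0
After op 4 (right): buf='VFRS' cursor=1
After op 5 (backspace): buf='FRS' cursor=0

Answer: 0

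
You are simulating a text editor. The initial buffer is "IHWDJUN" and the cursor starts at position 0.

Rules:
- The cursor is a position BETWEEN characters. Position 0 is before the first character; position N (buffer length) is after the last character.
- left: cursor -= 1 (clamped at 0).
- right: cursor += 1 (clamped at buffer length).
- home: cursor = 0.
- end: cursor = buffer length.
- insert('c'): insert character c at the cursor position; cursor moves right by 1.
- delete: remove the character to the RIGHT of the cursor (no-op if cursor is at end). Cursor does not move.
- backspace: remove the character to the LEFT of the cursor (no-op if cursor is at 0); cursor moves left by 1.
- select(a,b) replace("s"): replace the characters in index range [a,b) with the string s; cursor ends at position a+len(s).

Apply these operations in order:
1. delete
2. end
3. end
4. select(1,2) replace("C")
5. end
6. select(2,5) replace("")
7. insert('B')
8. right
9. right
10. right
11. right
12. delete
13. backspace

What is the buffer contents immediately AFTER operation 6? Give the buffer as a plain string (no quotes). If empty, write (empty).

Answer: HCN

Derivation:
After op 1 (delete): buf='HWDJUN' cursor=0
After op 2 (end): buf='HWDJUN' cursor=6
After op 3 (end): buf='HWDJUN' cursor=6
After op 4 (select(1,2) replace("C")): buf='HCDJUN' cursor=2
After op 5 (end): buf='HCDJUN' cursor=6
After op 6 (select(2,5) replace("")): buf='HCN' cursor=2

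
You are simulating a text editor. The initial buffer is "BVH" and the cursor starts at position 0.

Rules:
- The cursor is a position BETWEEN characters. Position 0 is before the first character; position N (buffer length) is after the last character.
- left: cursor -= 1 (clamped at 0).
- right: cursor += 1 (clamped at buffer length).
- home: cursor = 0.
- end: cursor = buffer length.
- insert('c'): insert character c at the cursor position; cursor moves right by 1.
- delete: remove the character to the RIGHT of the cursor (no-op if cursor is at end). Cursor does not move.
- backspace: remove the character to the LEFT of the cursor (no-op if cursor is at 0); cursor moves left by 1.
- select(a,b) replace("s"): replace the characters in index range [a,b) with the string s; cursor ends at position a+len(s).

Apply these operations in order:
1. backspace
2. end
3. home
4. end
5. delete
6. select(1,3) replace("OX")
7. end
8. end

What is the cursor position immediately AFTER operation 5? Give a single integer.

After op 1 (backspace): buf='BVH' cursor=0
After op 2 (end): buf='BVH' cursor=3
After op 3 (home): buf='BVH' cursor=0
After op 4 (end): buf='BVH' cursor=3
After op 5 (delete): buf='BVH' cursor=3

Answer: 3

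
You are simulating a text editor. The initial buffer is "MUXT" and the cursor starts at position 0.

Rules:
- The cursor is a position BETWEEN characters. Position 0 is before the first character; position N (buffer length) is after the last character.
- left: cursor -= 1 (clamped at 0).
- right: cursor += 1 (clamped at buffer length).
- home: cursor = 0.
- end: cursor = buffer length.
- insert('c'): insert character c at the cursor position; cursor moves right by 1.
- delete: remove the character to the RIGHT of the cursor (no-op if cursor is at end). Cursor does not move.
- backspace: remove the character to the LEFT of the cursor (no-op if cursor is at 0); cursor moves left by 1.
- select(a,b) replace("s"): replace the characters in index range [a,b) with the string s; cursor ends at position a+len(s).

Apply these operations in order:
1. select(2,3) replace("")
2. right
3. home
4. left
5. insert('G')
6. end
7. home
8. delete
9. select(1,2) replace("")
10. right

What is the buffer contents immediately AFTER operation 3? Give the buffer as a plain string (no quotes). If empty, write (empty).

After op 1 (select(2,3) replace("")): buf='MUT' cursor=2
After op 2 (right): buf='MUT' cursor=3
After op 3 (home): buf='MUT' cursor=0

Answer: MUT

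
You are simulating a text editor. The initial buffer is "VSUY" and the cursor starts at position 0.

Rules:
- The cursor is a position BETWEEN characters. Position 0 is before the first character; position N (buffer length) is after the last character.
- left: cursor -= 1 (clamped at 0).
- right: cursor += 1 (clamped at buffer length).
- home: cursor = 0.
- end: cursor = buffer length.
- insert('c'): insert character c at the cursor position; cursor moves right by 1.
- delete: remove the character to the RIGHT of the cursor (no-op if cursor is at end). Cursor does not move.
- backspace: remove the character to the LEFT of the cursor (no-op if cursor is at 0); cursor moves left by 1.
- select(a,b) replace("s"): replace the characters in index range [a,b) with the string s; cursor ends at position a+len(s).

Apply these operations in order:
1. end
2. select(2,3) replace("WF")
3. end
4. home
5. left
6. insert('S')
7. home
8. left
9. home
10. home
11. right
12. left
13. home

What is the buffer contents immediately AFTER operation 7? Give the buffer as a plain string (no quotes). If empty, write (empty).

After op 1 (end): buf='VSUY' cursor=4
After op 2 (select(2,3) replace("WF")): buf='VSWFY' cursor=4
After op 3 (end): buf='VSWFY' cursor=5
After op 4 (home): buf='VSWFY' cursor=0
After op 5 (left): buf='VSWFY' cursor=0
After op 6 (insert('S')): buf='SVSWFY' cursor=1
After op 7 (home): buf='SVSWFY' cursor=0

Answer: SVSWFY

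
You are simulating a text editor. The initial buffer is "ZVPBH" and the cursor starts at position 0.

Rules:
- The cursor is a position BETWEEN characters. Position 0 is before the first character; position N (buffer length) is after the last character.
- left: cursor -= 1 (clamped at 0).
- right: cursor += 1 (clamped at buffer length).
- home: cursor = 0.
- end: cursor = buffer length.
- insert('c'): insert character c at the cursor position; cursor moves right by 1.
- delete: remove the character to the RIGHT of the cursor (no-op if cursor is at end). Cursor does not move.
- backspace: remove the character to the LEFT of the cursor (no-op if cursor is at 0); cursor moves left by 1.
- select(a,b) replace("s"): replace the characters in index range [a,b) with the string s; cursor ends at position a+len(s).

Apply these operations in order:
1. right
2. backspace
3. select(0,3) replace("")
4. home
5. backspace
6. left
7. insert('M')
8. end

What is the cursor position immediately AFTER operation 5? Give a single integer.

Answer: 0

Derivation:
After op 1 (right): buf='ZVPBH' cursor=1
After op 2 (backspace): buf='VPBH' cursor=0
After op 3 (select(0,3) replace("")): buf='H' cursor=0
After op 4 (home): buf='H' cursor=0
After op 5 (backspace): buf='H' cursor=0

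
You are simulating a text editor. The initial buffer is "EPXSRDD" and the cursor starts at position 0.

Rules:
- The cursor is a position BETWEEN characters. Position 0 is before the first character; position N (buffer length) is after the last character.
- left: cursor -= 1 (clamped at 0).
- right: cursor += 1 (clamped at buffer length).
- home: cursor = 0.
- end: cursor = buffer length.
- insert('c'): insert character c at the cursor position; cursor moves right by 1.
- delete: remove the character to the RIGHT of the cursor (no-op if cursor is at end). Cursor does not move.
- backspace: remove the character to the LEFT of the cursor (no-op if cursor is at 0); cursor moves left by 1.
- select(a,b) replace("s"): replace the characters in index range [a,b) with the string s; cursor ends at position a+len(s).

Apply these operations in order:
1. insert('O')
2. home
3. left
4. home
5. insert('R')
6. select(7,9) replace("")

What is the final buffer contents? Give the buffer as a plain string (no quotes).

Answer: ROEPXSR

Derivation:
After op 1 (insert('O')): buf='OEPXSRDD' cursor=1
After op 2 (home): buf='OEPXSRDD' cursor=0
After op 3 (left): buf='OEPXSRDD' cursor=0
After op 4 (home): buf='OEPXSRDD' cursor=0
After op 5 (insert('R')): buf='ROEPXSRDD' cursor=1
After op 6 (select(7,9) replace("")): buf='ROEPXSR' cursor=7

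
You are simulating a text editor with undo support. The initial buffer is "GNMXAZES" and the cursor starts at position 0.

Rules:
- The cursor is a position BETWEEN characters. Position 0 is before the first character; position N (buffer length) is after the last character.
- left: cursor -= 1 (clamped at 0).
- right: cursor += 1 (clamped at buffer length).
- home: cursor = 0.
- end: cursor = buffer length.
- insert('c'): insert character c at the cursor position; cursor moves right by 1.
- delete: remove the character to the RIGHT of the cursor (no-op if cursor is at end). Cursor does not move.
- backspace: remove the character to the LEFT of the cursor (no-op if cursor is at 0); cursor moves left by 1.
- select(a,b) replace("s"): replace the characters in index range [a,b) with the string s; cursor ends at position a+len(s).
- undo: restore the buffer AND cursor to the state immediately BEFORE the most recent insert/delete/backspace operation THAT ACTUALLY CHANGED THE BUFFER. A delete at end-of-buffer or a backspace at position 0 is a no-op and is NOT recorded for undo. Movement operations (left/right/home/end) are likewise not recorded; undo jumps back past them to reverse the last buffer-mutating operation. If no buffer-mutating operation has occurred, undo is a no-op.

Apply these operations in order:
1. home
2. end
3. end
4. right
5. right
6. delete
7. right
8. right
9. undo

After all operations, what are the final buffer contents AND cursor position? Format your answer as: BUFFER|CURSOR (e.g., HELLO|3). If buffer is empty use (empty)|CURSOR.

After op 1 (home): buf='GNMXAZES' cursor=0
After op 2 (end): buf='GNMXAZES' cursor=8
After op 3 (end): buf='GNMXAZES' cursor=8
After op 4 (right): buf='GNMXAZES' cursor=8
After op 5 (right): buf='GNMXAZES' cursor=8
After op 6 (delete): buf='GNMXAZES' cursor=8
After op 7 (right): buf='GNMXAZES' cursor=8
After op 8 (right): buf='GNMXAZES' cursor=8
After op 9 (undo): buf='GNMXAZES' cursor=8

Answer: GNMXAZES|8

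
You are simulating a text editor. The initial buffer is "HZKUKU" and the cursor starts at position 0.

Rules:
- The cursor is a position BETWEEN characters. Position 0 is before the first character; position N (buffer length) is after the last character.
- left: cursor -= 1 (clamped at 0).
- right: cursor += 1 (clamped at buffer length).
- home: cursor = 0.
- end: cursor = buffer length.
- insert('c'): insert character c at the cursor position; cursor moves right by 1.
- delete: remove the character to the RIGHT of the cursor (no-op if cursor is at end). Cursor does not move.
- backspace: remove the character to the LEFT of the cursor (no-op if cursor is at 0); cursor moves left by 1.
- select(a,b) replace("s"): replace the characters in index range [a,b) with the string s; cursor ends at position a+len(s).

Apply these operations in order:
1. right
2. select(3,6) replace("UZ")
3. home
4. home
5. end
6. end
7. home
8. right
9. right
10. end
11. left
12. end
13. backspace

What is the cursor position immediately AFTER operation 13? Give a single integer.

After op 1 (right): buf='HZKUKU' cursor=1
After op 2 (select(3,6) replace("UZ")): buf='HZKUZ' cursor=5
After op 3 (home): buf='HZKUZ' cursor=0
After op 4 (home): buf='HZKUZ' cursor=0
After op 5 (end): buf='HZKUZ' cursor=5
After op 6 (end): buf='HZKUZ' cursor=5
After op 7 (home): buf='HZKUZ' cursor=0
After op 8 (right): buf='HZKUZ' cursor=1
After op 9 (right): buf='HZKUZ' cursor=2
After op 10 (end): buf='HZKUZ' cursor=5
After op 11 (left): buf='HZKUZ' cursor=4
After op 12 (end): buf='HZKUZ' cursor=5
After op 13 (backspace): buf='HZKU' cursor=4

Answer: 4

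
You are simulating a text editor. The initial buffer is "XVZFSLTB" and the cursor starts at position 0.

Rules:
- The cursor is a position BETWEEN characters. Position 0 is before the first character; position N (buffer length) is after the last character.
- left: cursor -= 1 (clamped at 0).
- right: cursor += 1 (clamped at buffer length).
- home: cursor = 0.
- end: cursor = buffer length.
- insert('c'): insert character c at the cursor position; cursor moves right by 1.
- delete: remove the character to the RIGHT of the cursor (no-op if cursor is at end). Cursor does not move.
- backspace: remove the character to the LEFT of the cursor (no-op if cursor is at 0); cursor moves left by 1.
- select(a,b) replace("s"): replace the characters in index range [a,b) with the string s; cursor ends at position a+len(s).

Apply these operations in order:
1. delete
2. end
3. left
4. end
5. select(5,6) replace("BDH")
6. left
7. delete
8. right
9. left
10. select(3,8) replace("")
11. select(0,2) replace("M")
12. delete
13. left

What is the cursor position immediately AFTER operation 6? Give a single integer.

After op 1 (delete): buf='VZFSLTB' cursor=0
After op 2 (end): buf='VZFSLTB' cursor=7
After op 3 (left): buf='VZFSLTB' cursor=6
After op 4 (end): buf='VZFSLTB' cursor=7
After op 5 (select(5,6) replace("BDH")): buf='VZFSLBDHB' cursor=8
After op 6 (left): buf='VZFSLBDHB' cursor=7

Answer: 7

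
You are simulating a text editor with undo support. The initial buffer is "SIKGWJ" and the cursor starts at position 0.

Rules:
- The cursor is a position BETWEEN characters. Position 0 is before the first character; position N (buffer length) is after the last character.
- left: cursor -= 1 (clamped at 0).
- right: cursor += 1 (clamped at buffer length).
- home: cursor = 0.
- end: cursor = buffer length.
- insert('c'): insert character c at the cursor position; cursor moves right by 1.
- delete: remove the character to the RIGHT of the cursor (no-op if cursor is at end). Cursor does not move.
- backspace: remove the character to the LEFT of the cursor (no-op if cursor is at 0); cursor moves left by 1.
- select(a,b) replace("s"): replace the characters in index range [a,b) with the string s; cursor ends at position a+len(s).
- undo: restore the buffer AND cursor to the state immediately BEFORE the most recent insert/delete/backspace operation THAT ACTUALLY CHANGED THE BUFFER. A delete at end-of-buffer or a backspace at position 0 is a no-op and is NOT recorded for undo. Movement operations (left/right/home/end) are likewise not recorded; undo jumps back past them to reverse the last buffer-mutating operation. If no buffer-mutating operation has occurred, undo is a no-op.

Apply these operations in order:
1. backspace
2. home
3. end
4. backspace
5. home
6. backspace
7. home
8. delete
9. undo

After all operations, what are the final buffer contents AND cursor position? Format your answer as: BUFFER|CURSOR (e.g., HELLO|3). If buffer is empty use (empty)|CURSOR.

Answer: SIKGW|0

Derivation:
After op 1 (backspace): buf='SIKGWJ' cursor=0
After op 2 (home): buf='SIKGWJ' cursor=0
After op 3 (end): buf='SIKGWJ' cursor=6
After op 4 (backspace): buf='SIKGW' cursor=5
After op 5 (home): buf='SIKGW' cursor=0
After op 6 (backspace): buf='SIKGW' cursor=0
After op 7 (home): buf='SIKGW' cursor=0
After op 8 (delete): buf='IKGW' cursor=0
After op 9 (undo): buf='SIKGW' cursor=0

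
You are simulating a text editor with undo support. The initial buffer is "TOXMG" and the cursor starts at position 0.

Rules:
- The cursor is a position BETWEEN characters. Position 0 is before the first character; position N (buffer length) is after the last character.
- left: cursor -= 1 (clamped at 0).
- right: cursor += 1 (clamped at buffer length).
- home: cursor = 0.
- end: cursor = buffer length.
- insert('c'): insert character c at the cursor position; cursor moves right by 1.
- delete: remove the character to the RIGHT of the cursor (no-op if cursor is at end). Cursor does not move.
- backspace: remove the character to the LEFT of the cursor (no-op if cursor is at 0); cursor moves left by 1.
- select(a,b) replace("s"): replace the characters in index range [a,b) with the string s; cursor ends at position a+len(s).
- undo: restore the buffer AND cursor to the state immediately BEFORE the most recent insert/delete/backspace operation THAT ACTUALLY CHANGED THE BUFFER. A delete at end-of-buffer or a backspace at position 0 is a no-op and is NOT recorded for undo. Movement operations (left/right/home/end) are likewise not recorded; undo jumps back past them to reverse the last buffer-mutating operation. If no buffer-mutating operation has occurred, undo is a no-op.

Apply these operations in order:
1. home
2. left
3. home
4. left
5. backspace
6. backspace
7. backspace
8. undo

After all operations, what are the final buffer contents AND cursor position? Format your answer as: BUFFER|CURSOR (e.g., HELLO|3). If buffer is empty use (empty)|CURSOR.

Answer: TOXMG|0

Derivation:
After op 1 (home): buf='TOXMG' cursor=0
After op 2 (left): buf='TOXMG' cursor=0
After op 3 (home): buf='TOXMG' cursor=0
After op 4 (left): buf='TOXMG' cursor=0
After op 5 (backspace): buf='TOXMG' cursor=0
After op 6 (backspace): buf='TOXMG' cursor=0
After op 7 (backspace): buf='TOXMG' cursor=0
After op 8 (undo): buf='TOXMG' cursor=0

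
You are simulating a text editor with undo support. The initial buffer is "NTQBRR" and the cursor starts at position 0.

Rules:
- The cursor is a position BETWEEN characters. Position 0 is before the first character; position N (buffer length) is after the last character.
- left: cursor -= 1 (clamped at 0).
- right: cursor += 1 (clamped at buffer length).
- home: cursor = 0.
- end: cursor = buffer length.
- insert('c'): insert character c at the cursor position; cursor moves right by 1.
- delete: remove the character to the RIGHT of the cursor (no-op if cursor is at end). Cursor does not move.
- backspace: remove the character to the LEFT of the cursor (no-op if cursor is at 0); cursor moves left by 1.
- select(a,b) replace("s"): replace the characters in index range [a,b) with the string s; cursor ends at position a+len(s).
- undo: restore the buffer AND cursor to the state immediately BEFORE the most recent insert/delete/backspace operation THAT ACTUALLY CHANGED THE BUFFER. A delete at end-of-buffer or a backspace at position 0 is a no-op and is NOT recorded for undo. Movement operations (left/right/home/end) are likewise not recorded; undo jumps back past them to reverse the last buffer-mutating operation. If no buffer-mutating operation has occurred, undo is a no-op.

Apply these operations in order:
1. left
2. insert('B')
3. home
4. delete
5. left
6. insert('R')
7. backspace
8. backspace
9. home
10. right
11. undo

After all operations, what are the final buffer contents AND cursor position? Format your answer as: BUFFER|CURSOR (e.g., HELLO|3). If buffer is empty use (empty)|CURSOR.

After op 1 (left): buf='NTQBRR' cursor=0
After op 2 (insert('B')): buf='BNTQBRR' cursor=1
After op 3 (home): buf='BNTQBRR' cursor=0
After op 4 (delete): buf='NTQBRR' cursor=0
After op 5 (left): buf='NTQBRR' cursor=0
After op 6 (insert('R')): buf='RNTQBRR' cursor=1
After op 7 (backspace): buf='NTQBRR' cursor=0
After op 8 (backspace): buf='NTQBRR' cursor=0
After op 9 (home): buf='NTQBRR' cursor=0
After op 10 (right): buf='NTQBRR' cursor=1
After op 11 (undo): buf='RNTQBRR' cursor=1

Answer: RNTQBRR|1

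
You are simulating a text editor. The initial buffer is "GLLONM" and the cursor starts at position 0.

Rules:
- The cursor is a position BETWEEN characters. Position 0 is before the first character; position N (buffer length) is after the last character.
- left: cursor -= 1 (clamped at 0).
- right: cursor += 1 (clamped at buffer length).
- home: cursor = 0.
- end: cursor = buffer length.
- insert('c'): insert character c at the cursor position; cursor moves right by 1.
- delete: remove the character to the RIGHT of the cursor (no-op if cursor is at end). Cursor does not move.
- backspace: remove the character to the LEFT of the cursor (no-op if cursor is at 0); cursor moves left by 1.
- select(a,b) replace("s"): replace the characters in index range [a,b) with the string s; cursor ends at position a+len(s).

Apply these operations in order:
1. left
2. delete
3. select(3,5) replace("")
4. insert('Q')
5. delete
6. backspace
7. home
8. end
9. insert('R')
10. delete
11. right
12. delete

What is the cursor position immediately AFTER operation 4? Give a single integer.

Answer: 4

Derivation:
After op 1 (left): buf='GLLONM' cursor=0
After op 2 (delete): buf='LLONM' cursor=0
After op 3 (select(3,5) replace("")): buf='LLO' cursor=3
After op 4 (insert('Q')): buf='LLOQ' cursor=4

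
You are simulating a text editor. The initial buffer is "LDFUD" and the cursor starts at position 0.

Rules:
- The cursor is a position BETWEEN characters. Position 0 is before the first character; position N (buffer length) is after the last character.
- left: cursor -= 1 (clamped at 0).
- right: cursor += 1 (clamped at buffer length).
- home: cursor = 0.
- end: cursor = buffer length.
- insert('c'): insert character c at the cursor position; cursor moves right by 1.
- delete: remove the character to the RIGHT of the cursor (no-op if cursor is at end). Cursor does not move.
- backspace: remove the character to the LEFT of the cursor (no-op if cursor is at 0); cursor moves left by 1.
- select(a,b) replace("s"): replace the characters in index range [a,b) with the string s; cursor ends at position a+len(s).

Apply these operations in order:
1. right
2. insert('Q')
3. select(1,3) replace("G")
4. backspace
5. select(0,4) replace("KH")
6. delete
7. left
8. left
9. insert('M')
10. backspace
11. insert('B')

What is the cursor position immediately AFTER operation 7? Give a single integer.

Answer: 1

Derivation:
After op 1 (right): buf='LDFUD' cursor=1
After op 2 (insert('Q')): buf='LQDFUD' cursor=2
After op 3 (select(1,3) replace("G")): buf='LGFUD' cursor=2
After op 4 (backspace): buf='LFUD' cursor=1
After op 5 (select(0,4) replace("KH")): buf='KH' cursor=2
After op 6 (delete): buf='KH' cursor=2
After op 7 (left): buf='KH' cursor=1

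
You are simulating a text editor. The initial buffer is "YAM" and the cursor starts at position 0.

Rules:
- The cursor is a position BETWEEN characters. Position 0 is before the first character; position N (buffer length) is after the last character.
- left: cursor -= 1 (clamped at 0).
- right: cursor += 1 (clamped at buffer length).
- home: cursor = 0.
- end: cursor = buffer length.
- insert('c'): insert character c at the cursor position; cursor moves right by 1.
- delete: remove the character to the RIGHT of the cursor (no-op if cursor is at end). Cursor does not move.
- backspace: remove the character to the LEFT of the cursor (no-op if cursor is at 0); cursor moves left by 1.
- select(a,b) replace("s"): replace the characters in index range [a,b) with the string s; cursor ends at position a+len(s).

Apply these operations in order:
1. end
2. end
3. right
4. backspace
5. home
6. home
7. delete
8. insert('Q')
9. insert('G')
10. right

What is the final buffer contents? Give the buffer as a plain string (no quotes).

After op 1 (end): buf='YAM' cursor=3
After op 2 (end): buf='YAM' cursor=3
After op 3 (right): buf='YAM' cursor=3
After op 4 (backspace): buf='YA' cursor=2
After op 5 (home): buf='YA' cursor=0
After op 6 (home): buf='YA' cursor=0
After op 7 (delete): buf='A' cursor=0
After op 8 (insert('Q')): buf='QA' cursor=1
After op 9 (insert('G')): buf='QGA' cursor=2
After op 10 (right): buf='QGA' cursor=3

Answer: QGA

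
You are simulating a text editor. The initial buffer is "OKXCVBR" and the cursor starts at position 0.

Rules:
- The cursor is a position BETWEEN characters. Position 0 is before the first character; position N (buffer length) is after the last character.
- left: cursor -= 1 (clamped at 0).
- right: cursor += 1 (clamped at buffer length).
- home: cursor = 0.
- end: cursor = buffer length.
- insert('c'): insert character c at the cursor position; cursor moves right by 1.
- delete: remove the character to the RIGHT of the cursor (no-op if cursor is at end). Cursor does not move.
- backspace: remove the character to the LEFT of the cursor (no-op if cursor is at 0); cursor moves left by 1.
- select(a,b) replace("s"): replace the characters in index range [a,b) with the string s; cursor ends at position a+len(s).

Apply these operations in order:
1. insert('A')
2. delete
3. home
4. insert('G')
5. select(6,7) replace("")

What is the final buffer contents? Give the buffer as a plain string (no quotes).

Answer: GAKXCVR

Derivation:
After op 1 (insert('A')): buf='AOKXCVBR' cursor=1
After op 2 (delete): buf='AKXCVBR' cursor=1
After op 3 (home): buf='AKXCVBR' cursor=0
After op 4 (insert('G')): buf='GAKXCVBR' cursor=1
After op 5 (select(6,7) replace("")): buf='GAKXCVR' cursor=6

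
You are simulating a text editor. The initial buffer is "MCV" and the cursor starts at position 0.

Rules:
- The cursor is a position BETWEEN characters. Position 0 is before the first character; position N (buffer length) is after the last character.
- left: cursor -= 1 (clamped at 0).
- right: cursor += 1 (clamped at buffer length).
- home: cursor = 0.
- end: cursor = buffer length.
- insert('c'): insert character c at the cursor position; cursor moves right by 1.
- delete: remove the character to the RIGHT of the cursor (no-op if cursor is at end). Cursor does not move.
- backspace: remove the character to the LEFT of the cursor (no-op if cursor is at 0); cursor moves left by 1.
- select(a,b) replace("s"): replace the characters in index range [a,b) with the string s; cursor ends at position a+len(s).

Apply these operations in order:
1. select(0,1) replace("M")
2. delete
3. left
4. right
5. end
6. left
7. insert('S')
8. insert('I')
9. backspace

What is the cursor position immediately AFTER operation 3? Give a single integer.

After op 1 (select(0,1) replace("M")): buf='MCV' cursor=1
After op 2 (delete): buf='MV' cursor=1
After op 3 (left): buf='MV' cursor=0

Answer: 0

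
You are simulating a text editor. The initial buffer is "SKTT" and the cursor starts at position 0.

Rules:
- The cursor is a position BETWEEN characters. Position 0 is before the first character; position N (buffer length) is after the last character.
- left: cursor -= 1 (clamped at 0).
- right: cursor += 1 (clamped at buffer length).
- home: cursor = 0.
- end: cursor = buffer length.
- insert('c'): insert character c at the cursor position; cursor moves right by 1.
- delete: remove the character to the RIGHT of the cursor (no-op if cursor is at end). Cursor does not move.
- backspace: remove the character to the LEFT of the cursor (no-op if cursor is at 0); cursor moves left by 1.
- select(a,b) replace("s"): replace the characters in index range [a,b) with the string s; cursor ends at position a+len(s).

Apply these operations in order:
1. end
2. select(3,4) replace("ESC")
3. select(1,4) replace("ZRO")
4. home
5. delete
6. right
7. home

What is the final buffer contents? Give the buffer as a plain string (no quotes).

Answer: ZROSC

Derivation:
After op 1 (end): buf='SKTT' cursor=4
After op 2 (select(3,4) replace("ESC")): buf='SKTESC' cursor=6
After op 3 (select(1,4) replace("ZRO")): buf='SZROSC' cursor=4
After op 4 (home): buf='SZROSC' cursor=0
After op 5 (delete): buf='ZROSC' cursor=0
After op 6 (right): buf='ZROSC' cursor=1
After op 7 (home): buf='ZROSC' cursor=0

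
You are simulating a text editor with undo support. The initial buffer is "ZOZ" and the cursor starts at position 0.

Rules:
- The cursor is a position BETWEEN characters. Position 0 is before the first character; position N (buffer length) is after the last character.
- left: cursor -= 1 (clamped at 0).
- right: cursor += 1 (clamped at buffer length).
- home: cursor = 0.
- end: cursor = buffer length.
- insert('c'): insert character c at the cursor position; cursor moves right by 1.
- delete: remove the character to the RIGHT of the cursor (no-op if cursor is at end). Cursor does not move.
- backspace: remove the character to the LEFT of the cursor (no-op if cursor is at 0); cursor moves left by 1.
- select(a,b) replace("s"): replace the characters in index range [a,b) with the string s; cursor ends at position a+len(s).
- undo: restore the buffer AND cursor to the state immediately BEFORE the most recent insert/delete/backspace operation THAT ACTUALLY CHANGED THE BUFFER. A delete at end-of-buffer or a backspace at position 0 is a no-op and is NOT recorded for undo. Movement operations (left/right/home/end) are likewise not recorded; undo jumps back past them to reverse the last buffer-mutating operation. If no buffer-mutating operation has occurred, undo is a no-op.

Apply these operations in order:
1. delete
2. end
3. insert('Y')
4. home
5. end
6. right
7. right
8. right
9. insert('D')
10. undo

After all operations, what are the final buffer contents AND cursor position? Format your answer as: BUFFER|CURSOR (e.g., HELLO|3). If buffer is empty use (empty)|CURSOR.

Answer: OZY|3

Derivation:
After op 1 (delete): buf='OZ' cursor=0
After op 2 (end): buf='OZ' cursor=2
After op 3 (insert('Y')): buf='OZY' cursor=3
After op 4 (home): buf='OZY' cursor=0
After op 5 (end): buf='OZY' cursor=3
After op 6 (right): buf='OZY' cursor=3
After op 7 (right): buf='OZY' cursor=3
After op 8 (right): buf='OZY' cursor=3
After op 9 (insert('D')): buf='OZYD' cursor=4
After op 10 (undo): buf='OZY' cursor=3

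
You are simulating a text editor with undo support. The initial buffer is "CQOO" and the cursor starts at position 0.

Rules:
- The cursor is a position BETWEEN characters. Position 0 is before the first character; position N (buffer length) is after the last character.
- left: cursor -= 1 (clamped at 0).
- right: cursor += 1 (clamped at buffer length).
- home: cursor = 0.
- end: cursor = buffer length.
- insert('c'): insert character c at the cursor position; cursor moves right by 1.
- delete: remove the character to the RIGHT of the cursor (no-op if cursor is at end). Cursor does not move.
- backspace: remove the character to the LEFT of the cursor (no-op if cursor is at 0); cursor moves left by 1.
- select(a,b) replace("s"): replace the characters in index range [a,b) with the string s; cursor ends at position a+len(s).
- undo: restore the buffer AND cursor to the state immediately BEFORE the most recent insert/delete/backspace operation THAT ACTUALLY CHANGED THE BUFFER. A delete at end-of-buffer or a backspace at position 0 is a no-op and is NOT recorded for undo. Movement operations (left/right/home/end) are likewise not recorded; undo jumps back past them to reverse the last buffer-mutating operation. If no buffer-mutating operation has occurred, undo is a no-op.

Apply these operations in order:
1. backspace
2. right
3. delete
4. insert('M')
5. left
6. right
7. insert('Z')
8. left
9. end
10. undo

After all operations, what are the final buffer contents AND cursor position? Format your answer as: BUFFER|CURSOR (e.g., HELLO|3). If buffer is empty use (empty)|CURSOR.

Answer: CMOO|2

Derivation:
After op 1 (backspace): buf='CQOO' cursor=0
After op 2 (right): buf='CQOO' cursor=1
After op 3 (delete): buf='COO' cursor=1
After op 4 (insert('M')): buf='CMOO' cursor=2
After op 5 (left): buf='CMOO' cursor=1
After op 6 (right): buf='CMOO' cursor=2
After op 7 (insert('Z')): buf='CMZOO' cursor=3
After op 8 (left): buf='CMZOO' cursor=2
After op 9 (end): buf='CMZOO' cursor=5
After op 10 (undo): buf='CMOO' cursor=2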